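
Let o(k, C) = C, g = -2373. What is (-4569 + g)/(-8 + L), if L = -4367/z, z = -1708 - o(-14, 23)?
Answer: 12016602/9481 ≈ 1267.4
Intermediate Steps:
z = -1731 (z = -1708 - 1*23 = -1708 - 23 = -1731)
L = 4367/1731 (L = -4367/(-1731) = -4367*(-1/1731) = 4367/1731 ≈ 2.5228)
(-4569 + g)/(-8 + L) = (-4569 - 2373)/(-8 + 4367/1731) = -6942/(-9481/1731) = -6942*(-1731/9481) = 12016602/9481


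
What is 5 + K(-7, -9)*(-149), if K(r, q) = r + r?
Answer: 2091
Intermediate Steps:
K(r, q) = 2*r
5 + K(-7, -9)*(-149) = 5 + (2*(-7))*(-149) = 5 - 14*(-149) = 5 + 2086 = 2091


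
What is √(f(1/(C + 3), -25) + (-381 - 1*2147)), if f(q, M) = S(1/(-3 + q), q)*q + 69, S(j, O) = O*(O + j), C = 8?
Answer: I*√2304143974/968 ≈ 49.588*I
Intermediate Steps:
f(q, M) = 69 + q²*(q + 1/(-3 + q)) (f(q, M) = (q*(q + 1/(-3 + q)))*q + 69 = q²*(q + 1/(-3 + q)) + 69 = 69 + q²*(q + 1/(-3 + q)))
√(f(1/(C + 3), -25) + (-381 - 1*2147)) = √((-207 + 69/(8 + 3) + (1/(8 + 3))²*(1 + (-3 + 1/(8 + 3))/(8 + 3)))/(-3 + 1/(8 + 3)) + (-381 - 1*2147)) = √((-207 + 69/11 + (1/11)²*(1 + (-3 + 1/11)/11))/(-3 + 1/11) + (-381 - 2147)) = √((-207 + 69*(1/11) + (1/11)²*(1 + (-3 + 1/11)/11))/(-3 + 1/11) - 2528) = √((-207 + 69/11 + (1 + (1/11)*(-32/11))/121)/(-32/11) - 2528) = √(-11*(-207 + 69/11 + (1 - 32/121)/121)/32 - 2528) = √(-11*(-207 + 69/11 + (1/121)*(89/121))/32 - 2528) = √(-11*(-207 + 69/11 + 89/14641)/32 - 2528) = √(-11/32*(-2938759/14641) - 2528) = √(2938759/42592 - 2528) = √(-104733817/42592) = I*√2304143974/968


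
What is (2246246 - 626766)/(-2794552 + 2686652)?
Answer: -80974/5395 ≈ -15.009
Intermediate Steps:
(2246246 - 626766)/(-2794552 + 2686652) = 1619480/(-107900) = 1619480*(-1/107900) = -80974/5395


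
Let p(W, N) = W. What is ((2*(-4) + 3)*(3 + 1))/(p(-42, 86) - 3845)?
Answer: 20/3887 ≈ 0.0051454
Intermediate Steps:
((2*(-4) + 3)*(3 + 1))/(p(-42, 86) - 3845) = ((2*(-4) + 3)*(3 + 1))/(-42 - 3845) = ((-8 + 3)*4)/(-3887) = -5*4*(-1/3887) = -20*(-1/3887) = 20/3887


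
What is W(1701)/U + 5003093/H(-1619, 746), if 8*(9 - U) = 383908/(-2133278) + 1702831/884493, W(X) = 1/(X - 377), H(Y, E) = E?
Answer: 15680363379194544064645/2338063859870023426 ≈ 6706.6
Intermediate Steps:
W(X) = 1/(-377 + X)
U = 9468682357751/1078211118888 (U = 9 - (383908/(-2133278) + 1702831/884493)/8 = 9 - (383908*(-1/2133278) + 1702831*(1/884493))/8 = 9 - (-27422/152377 + 1702831/884493)/8 = 9 - ⅛*235217712241/134776389861 = 9 - 235217712241/1078211118888 = 9468682357751/1078211118888 ≈ 8.7818)
W(1701)/U + 5003093/H(-1619, 746) = 1/((-377 + 1701)*(9468682357751/1078211118888)) + 5003093/746 = (1078211118888/9468682357751)/1324 + 5003093*(1/746) = (1/1324)*(1078211118888/9468682357751) + 5003093/746 = 269552779722/3134133860415581 + 5003093/746 = 15680363379194544064645/2338063859870023426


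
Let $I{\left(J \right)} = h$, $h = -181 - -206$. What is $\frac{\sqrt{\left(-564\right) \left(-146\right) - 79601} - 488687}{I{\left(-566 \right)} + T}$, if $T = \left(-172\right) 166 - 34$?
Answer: $\frac{488687}{28561} - \frac{\sqrt{2743}}{28561} \approx 17.108$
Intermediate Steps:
$T = -28586$ ($T = -28552 - 34 = -28586$)
$h = 25$ ($h = -181 + 206 = 25$)
$I{\left(J \right)} = 25$
$\frac{\sqrt{\left(-564\right) \left(-146\right) - 79601} - 488687}{I{\left(-566 \right)} + T} = \frac{\sqrt{\left(-564\right) \left(-146\right) - 79601} - 488687}{25 - 28586} = \frac{\sqrt{82344 - 79601} - 488687}{-28561} = \left(\sqrt{2743} - 488687\right) \left(- \frac{1}{28561}\right) = \left(-488687 + \sqrt{2743}\right) \left(- \frac{1}{28561}\right) = \frac{488687}{28561} - \frac{\sqrt{2743}}{28561}$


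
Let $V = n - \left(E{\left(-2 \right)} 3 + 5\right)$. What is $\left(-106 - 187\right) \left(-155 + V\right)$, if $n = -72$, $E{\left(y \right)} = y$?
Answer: $66218$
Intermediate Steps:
$V = -71$ ($V = -72 - \left(\left(-2\right) 3 + 5\right) = -72 - \left(-6 + 5\right) = -72 - -1 = -72 + 1 = -71$)
$\left(-106 - 187\right) \left(-155 + V\right) = \left(-106 - 187\right) \left(-155 - 71\right) = \left(-293\right) \left(-226\right) = 66218$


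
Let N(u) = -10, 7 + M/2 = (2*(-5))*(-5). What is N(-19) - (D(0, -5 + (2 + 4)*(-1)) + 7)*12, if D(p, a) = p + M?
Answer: -1126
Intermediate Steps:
M = 86 (M = -14 + 2*((2*(-5))*(-5)) = -14 + 2*(-10*(-5)) = -14 + 2*50 = -14 + 100 = 86)
D(p, a) = 86 + p (D(p, a) = p + 86 = 86 + p)
N(-19) - (D(0, -5 + (2 + 4)*(-1)) + 7)*12 = -10 - ((86 + 0) + 7)*12 = -10 - (86 + 7)*12 = -10 - 93*12 = -10 - 1*1116 = -10 - 1116 = -1126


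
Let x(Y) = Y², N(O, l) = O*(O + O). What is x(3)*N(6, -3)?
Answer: 648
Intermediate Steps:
N(O, l) = 2*O² (N(O, l) = O*(2*O) = 2*O²)
x(3)*N(6, -3) = 3²*(2*6²) = 9*(2*36) = 9*72 = 648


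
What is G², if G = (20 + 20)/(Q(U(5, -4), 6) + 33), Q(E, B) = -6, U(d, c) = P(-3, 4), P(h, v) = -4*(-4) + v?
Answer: 1600/729 ≈ 2.1948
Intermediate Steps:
P(h, v) = 16 + v
U(d, c) = 20 (U(d, c) = 16 + 4 = 20)
G = 40/27 (G = (20 + 20)/(-6 + 33) = 40/27 ≈ 1.4815)
G² = (40/27)² = 1600/729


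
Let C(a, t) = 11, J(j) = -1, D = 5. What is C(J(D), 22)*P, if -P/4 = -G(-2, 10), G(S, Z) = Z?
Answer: 440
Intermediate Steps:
P = 40 (P = -(-4)*10 = -4*(-10) = 40)
C(J(D), 22)*P = 11*40 = 440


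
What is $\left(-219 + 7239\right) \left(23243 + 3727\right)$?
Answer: $189329400$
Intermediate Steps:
$\left(-219 + 7239\right) \left(23243 + 3727\right) = 7020 \cdot 26970 = 189329400$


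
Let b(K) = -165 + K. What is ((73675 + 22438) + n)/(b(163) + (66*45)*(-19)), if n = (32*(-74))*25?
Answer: -36913/56432 ≈ -0.65411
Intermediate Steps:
n = -59200 (n = -2368*25 = -59200)
((73675 + 22438) + n)/(b(163) + (66*45)*(-19)) = ((73675 + 22438) - 59200)/((-165 + 163) + (66*45)*(-19)) = (96113 - 59200)/(-2 + 2970*(-19)) = 36913/(-2 - 56430) = 36913/(-56432) = 36913*(-1/56432) = -36913/56432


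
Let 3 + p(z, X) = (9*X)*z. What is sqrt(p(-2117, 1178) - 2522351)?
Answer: 2*I*sqrt(6241697) ≈ 4996.7*I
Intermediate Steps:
p(z, X) = -3 + 9*X*z (p(z, X) = -3 + (9*X)*z = -3 + 9*X*z)
sqrt(p(-2117, 1178) - 2522351) = sqrt((-3 + 9*1178*(-2117)) - 2522351) = sqrt((-3 - 22444434) - 2522351) = sqrt(-22444437 - 2522351) = sqrt(-24966788) = 2*I*sqrt(6241697)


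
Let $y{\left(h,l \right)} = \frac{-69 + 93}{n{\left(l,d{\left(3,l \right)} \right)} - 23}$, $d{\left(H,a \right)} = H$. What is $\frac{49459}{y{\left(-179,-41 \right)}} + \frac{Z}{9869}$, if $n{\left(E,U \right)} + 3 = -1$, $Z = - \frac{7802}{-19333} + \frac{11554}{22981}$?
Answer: $- \frac{1951772356153324695}{35077716166696} \approx -55641.0$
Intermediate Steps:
$Z = \frac{402671244}{444291673}$ ($Z = \left(-7802\right) \left(- \frac{1}{19333}\right) + 11554 \cdot \frac{1}{22981} = \frac{7802}{19333} + \frac{11554}{22981} = \frac{402671244}{444291673} \approx 0.90632$)
$n{\left(E,U \right)} = -4$ ($n{\left(E,U \right)} = -3 - 1 = -4$)
$y{\left(h,l \right)} = - \frac{8}{9}$ ($y{\left(h,l \right)} = \frac{-69 + 93}{-4 - 23} = \frac{24}{-27} = 24 \left(- \frac{1}{27}\right) = - \frac{8}{9}$)
$\frac{49459}{y{\left(-179,-41 \right)}} + \frac{Z}{9869} = \frac{49459}{- \frac{8}{9}} + \frac{402671244}{444291673 \cdot 9869} = 49459 \left(- \frac{9}{8}\right) + \frac{402671244}{444291673} \cdot \frac{1}{9869} = - \frac{445131}{8} + \frac{402671244}{4384714520837} = - \frac{1951772356153324695}{35077716166696}$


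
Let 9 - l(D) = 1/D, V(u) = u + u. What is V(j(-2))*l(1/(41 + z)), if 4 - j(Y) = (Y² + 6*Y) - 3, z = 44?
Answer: -2280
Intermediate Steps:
j(Y) = 7 - Y² - 6*Y (j(Y) = 4 - ((Y² + 6*Y) - 3) = 4 - (-3 + Y² + 6*Y) = 4 + (3 - Y² - 6*Y) = 7 - Y² - 6*Y)
V(u) = 2*u
l(D) = 9 - 1/D
V(j(-2))*l(1/(41 + z)) = (2*(7 - 1*(-2)² - 6*(-2)))*(9 - 1/(1/(41 + 44))) = (2*(7 - 1*4 + 12))*(9 - 1/(1/85)) = (2*(7 - 4 + 12))*(9 - 1/1/85) = (2*15)*(9 - 1*85) = 30*(9 - 85) = 30*(-76) = -2280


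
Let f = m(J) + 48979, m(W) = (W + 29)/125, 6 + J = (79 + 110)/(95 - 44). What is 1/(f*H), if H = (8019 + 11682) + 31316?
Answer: 125/312346567829 ≈ 4.0020e-10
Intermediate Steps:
J = -39/17 (J = -6 + (79 + 110)/(95 - 44) = -6 + 189/51 = -6 + 189*(1/51) = -6 + 63/17 = -39/17 ≈ -2.2941)
m(W) = 29/125 + W/125 (m(W) = (29 + W)*(1/125) = 29/125 + W/125)
f = 104080829/2125 (f = (29/125 + (1/125)*(-39/17)) + 48979 = (29/125 - 39/2125) + 48979 = 454/2125 + 48979 = 104080829/2125 ≈ 48979.)
H = 51017 (H = 19701 + 31316 = 51017)
1/(f*H) = 1/((104080829/2125)*51017) = (2125/104080829)*(1/51017) = 125/312346567829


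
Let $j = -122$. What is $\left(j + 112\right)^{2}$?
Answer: $100$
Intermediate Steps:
$\left(j + 112\right)^{2} = \left(-122 + 112\right)^{2} = \left(-10\right)^{2} = 100$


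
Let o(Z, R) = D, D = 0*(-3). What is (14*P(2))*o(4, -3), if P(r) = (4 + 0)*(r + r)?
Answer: 0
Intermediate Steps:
D = 0
P(r) = 8*r (P(r) = 4*(2*r) = 8*r)
o(Z, R) = 0
(14*P(2))*o(4, -3) = (14*(8*2))*0 = (14*16)*0 = 224*0 = 0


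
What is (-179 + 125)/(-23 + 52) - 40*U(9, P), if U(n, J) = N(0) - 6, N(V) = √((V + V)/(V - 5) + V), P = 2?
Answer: 6906/29 ≈ 238.14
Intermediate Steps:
N(V) = √(V + 2*V/(-5 + V)) (N(V) = √((2*V)/(-5 + V) + V) = √(2*V/(-5 + V) + V) = √(V + 2*V/(-5 + V)))
U(n, J) = -6 (U(n, J) = √(0*(-3 + 0)/(-5 + 0)) - 6 = √(0*(-3)/(-5)) - 6 = √(0*(-⅕)*(-3)) - 6 = √0 - 6 = 0 - 6 = -6)
(-179 + 125)/(-23 + 52) - 40*U(9, P) = (-179 + 125)/(-23 + 52) - 40*(-6) = -54/29 + 240 = 6906/29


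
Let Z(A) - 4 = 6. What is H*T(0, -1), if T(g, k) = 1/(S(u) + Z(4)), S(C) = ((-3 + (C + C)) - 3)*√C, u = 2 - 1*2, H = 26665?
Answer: 5333/2 ≈ 2666.5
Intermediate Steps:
Z(A) = 10 (Z(A) = 4 + 6 = 10)
u = 0 (u = 2 - 2 = 0)
S(C) = √C*(-6 + 2*C) (S(C) = ((-3 + 2*C) - 3)*√C = (-6 + 2*C)*√C = √C*(-6 + 2*C))
T(g, k) = ⅒ (T(g, k) = 1/(2*√0*(-3 + 0) + 10) = 1/(2*0*(-3) + 10) = 1/(0 + 10) = 1/10 = ⅒)
H*T(0, -1) = 26665*(⅒) = 5333/2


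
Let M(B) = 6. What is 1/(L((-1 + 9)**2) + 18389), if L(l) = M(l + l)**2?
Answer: 1/18425 ≈ 5.4274e-5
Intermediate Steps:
L(l) = 36 (L(l) = 6**2 = 36)
1/(L((-1 + 9)**2) + 18389) = 1/(36 + 18389) = 1/18425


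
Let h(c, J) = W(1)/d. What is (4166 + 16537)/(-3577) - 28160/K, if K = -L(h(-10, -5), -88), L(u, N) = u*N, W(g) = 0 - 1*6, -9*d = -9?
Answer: 510211/10731 ≈ 47.546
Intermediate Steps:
d = 1 (d = -1/9*(-9) = 1)
W(g) = -6 (W(g) = 0 - 6 = -6)
h(c, J) = -6 (h(c, J) = -6/1 = -6*1 = -6)
L(u, N) = N*u
K = -528 (K = -(-88)*(-6) = -1*528 = -528)
(4166 + 16537)/(-3577) - 28160/K = (4166 + 16537)/(-3577) - 28160/(-528) = 20703*(-1/3577) - 28160*(-1/528) = -20703/3577 + 160/3 = 510211/10731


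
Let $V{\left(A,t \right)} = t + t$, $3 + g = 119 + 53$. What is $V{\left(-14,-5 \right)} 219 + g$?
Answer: $-2021$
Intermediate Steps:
$g = 169$ ($g = -3 + \left(119 + 53\right) = -3 + 172 = 169$)
$V{\left(A,t \right)} = 2 t$
$V{\left(-14,-5 \right)} 219 + g = 2 \left(-5\right) 219 + 169 = \left(-10\right) 219 + 169 = -2190 + 169 = -2021$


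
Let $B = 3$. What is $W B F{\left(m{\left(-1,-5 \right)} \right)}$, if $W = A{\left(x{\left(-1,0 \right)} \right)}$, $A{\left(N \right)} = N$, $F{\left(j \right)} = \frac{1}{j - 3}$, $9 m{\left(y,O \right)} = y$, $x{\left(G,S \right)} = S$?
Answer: $0$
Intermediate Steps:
$m{\left(y,O \right)} = \frac{y}{9}$
$F{\left(j \right)} = \frac{1}{-3 + j}$
$W = 0$
$W B F{\left(m{\left(-1,-5 \right)} \right)} = 0 \frac{3}{-3 + \frac{1}{9} \left(-1\right)} = 0 \frac{3}{-3 - \frac{1}{9}} = 0 \frac{3}{- \frac{28}{9}} = 0 \cdot 3 \left(- \frac{9}{28}\right) = 0 \left(- \frac{27}{28}\right) = 0$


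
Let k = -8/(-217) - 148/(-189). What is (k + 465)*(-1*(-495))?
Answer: 150108145/651 ≈ 2.3058e+5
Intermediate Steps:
k = 4804/5859 (k = -8*(-1/217) - 148*(-1/189) = 8/217 + 148/189 = 4804/5859 ≈ 0.81993)
(k + 465)*(-1*(-495)) = (4804/5859 + 465)*(-1*(-495)) = (2729239/5859)*495 = 150108145/651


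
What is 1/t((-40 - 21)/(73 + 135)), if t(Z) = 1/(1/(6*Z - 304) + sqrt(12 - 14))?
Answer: -104/31799 + I*sqrt(2) ≈ -0.0032705 + 1.4142*I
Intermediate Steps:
t(Z) = 1/(1/(-304 + 6*Z) + I*sqrt(2)) (t(Z) = 1/(1/(-304 + 6*Z) + sqrt(-2)) = 1/(1/(-304 + 6*Z) + I*sqrt(2)))
1/t((-40 - 21)/(73 + 135)) = 1/(2*(-152 + 3*((-40 - 21)/(73 + 135)))/(1 - 304*I*sqrt(2) + 6*I*((-40 - 21)/(73 + 135))*sqrt(2))) = 1/(2*(-152 + 3*(-61/208))/(1 - 304*I*sqrt(2) + 6*I*(-61/208)*sqrt(2))) = 1/(2*(-152 - 183/208)/(1 - 304*I*sqrt(2) - 183*I*sqrt(2)/104)) = 1/(2*(-31799/208)/(1 - 31799*I*sqrt(2)/104)) = 1/(-31799/(104*(1 - 31799*I*sqrt(2)/104))) = -104/31799 + I*sqrt(2)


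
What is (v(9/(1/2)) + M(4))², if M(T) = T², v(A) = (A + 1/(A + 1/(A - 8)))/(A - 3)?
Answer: 2181637264/7371225 ≈ 295.97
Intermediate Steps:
v(A) = (A + 1/(A + 1/(-8 + A)))/(-3 + A)
(v(9/(1/2)) + M(4))² = ((-8 + (9/(1/2))³ - 8*(9/(1/2))² + 2*(9/(1/2)))/(-3 + (9/(1/2))³ - 11*(9/(1/2))² + 25*(9/(1/2))) + 4²)² = ((-8 + (9/(½))³ - 8*(9/(½))² + 2*(9/(½)))/(-3 + (9/(½))³ - 11*(9/(½))² + 25*(9/(½))) + 16)² = ((-8 + (9*2)³ - 8*(9*2)² + 2*(9*2))/(-3 + (9*2)³ - 11*(9*2)² + 25*(9*2)) + 16)² = ((-8 + 18³ - 8*18² + 2*18)/(-3 + 18³ - 11*18² + 25*18) + 16)² = ((-8 + 5832 - 8*324 + 36)/(-3 + 5832 - 11*324 + 450) + 16)² = ((-8 + 5832 - 2592 + 36)/(-3 + 5832 - 3564 + 450) + 16)² = (3268/2715 + 16)² = (46708/2715)² = 2181637264/7371225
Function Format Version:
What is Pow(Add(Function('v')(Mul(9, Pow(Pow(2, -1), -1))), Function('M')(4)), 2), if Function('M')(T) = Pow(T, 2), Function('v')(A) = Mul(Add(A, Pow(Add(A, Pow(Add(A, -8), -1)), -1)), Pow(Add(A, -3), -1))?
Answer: Rational(2181637264, 7371225) ≈ 295.97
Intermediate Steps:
Function('v')(A) = Mul(Pow(Add(-3, A), -1), Add(A, Pow(Add(A, Pow(Add(-8, A), -1)), -1))) (Function('v')(A) = Mul(Add(A, Pow(Add(A, Pow(Add(-8, A), -1)), -1)), Pow(Add(-3, A), -1)) = Mul(Pow(Add(-3, A), -1), Add(A, Pow(Add(A, Pow(Add(-8, A), -1)), -1))))
Pow(Add(Function('v')(Mul(9, Pow(Pow(2, -1), -1))), Function('M')(4)), 2) = Pow(Add(Mul(Pow(Add(-3, Pow(Mul(9, Pow(Pow(2, -1), -1)), 3), Mul(-11, Pow(Mul(9, Pow(Pow(2, -1), -1)), 2)), Mul(25, Mul(9, Pow(Pow(2, -1), -1)))), -1), Add(-8, Pow(Mul(9, Pow(Pow(2, -1), -1)), 3), Mul(-8, Pow(Mul(9, Pow(Pow(2, -1), -1)), 2)), Mul(2, Mul(9, Pow(Pow(2, -1), -1))))), Pow(4, 2)), 2) = Pow(Add(Mul(Pow(Add(-3, Pow(Mul(9, Pow(Rational(1, 2), -1)), 3), Mul(-11, Pow(Mul(9, Pow(Rational(1, 2), -1)), 2)), Mul(25, Mul(9, Pow(Rational(1, 2), -1)))), -1), Add(-8, Pow(Mul(9, Pow(Rational(1, 2), -1)), 3), Mul(-8, Pow(Mul(9, Pow(Rational(1, 2), -1)), 2)), Mul(2, Mul(9, Pow(Rational(1, 2), -1))))), 16), 2) = Pow(Add(Mul(Pow(Add(-3, Pow(Mul(9, 2), 3), Mul(-11, Pow(Mul(9, 2), 2)), Mul(25, Mul(9, 2))), -1), Add(-8, Pow(Mul(9, 2), 3), Mul(-8, Pow(Mul(9, 2), 2)), Mul(2, Mul(9, 2)))), 16), 2) = Pow(Add(Mul(Pow(Add(-3, Pow(18, 3), Mul(-11, Pow(18, 2)), Mul(25, 18)), -1), Add(-8, Pow(18, 3), Mul(-8, Pow(18, 2)), Mul(2, 18))), 16), 2) = Pow(Add(Mul(Pow(Add(-3, 5832, Mul(-11, 324), 450), -1), Add(-8, 5832, Mul(-8, 324), 36)), 16), 2) = Pow(Add(Mul(Pow(Add(-3, 5832, -3564, 450), -1), Add(-8, 5832, -2592, 36)), 16), 2) = Pow(Add(Mul(Pow(2715, -1), 3268), 16), 2) = Pow(Add(Mul(Rational(1, 2715), 3268), 16), 2) = Pow(Add(Rational(3268, 2715), 16), 2) = Pow(Rational(46708, 2715), 2) = Rational(2181637264, 7371225)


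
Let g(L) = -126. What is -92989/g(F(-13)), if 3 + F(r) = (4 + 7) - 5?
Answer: 92989/126 ≈ 738.01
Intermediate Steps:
F(r) = 3 (F(r) = -3 + ((4 + 7) - 5) = -3 + (11 - 5) = -3 + 6 = 3)
-92989/g(F(-13)) = -92989/(-126) = -92989*(-1/126) = 92989/126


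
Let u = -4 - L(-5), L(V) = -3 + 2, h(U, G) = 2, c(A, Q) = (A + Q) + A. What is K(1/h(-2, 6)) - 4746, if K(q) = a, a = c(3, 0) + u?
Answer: -4743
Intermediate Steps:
c(A, Q) = Q + 2*A
L(V) = -1
u = -3 (u = -4 - 1*(-1) = -4 + 1 = -3)
a = 3 (a = (0 + 2*3) - 3 = (0 + 6) - 3 = 6 - 3 = 3)
K(q) = 3
K(1/h(-2, 6)) - 4746 = 3 - 4746 = -4743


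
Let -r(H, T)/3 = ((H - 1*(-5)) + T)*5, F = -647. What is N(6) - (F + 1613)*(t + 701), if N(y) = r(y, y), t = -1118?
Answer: 402567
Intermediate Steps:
r(H, T) = -75 - 15*H - 15*T (r(H, T) = -3*((H - 1*(-5)) + T)*5 = -3*((H + 5) + T)*5 = -3*((5 + H) + T)*5 = -3*(5 + H + T)*5 = -3*(25 + 5*H + 5*T) = -75 - 15*H - 15*T)
N(y) = -75 - 30*y (N(y) = -75 - 15*y - 15*y = -75 - 30*y)
N(6) - (F + 1613)*(t + 701) = (-75 - 30*6) - (-647 + 1613)*(-1118 + 701) = (-75 - 180) - 966*(-417) = -255 - 1*(-402822) = -255 + 402822 = 402567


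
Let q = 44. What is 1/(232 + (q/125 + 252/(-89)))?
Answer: 11125/2553416 ≈ 0.0043569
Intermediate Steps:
1/(232 + (q/125 + 252/(-89))) = 1/(232 + (44/125 + 252/(-89))) = 1/(232 + (44*(1/125) + 252*(-1/89))) = 1/(232 + (44/125 - 252/89)) = 1/(232 - 27584/11125) = 1/(2553416/11125) = 11125/2553416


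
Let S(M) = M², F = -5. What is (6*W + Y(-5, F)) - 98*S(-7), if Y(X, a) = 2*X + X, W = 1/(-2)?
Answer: -4820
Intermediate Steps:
W = -½ ≈ -0.50000
Y(X, a) = 3*X
(6*W + Y(-5, F)) - 98*S(-7) = (6*(-½) + 3*(-5)) - 98*(-7)² = (-3 - 15) - 98*49 = -18 - 4802 = -4820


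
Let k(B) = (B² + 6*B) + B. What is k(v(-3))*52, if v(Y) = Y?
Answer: -624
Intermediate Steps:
k(B) = B² + 7*B
k(v(-3))*52 = -3*(7 - 3)*52 = -3*4*52 = -12*52 = -624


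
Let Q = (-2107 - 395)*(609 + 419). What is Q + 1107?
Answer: -2570949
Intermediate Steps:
Q = -2572056 (Q = -2502*1028 = -2572056)
Q + 1107 = -2572056 + 1107 = -2570949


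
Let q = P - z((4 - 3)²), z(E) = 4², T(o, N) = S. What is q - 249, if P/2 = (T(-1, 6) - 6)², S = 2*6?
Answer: -193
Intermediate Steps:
S = 12
T(o, N) = 12
z(E) = 16
P = 72 (P = 2*(12 - 6)² = 2*6² = 2*36 = 72)
q = 56 (q = 72 - 1*16 = 72 - 16 = 56)
q - 249 = 56 - 249 = -193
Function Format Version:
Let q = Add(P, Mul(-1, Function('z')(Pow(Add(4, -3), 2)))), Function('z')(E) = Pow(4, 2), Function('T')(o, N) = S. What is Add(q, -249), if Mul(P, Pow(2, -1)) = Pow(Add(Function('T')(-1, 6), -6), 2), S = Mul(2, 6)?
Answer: -193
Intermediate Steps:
S = 12
Function('T')(o, N) = 12
Function('z')(E) = 16
P = 72 (P = Mul(2, Pow(Add(12, -6), 2)) = Mul(2, Pow(6, 2)) = Mul(2, 36) = 72)
q = 56 (q = Add(72, Mul(-1, 16)) = Add(72, -16) = 56)
Add(q, -249) = Add(56, -249) = -193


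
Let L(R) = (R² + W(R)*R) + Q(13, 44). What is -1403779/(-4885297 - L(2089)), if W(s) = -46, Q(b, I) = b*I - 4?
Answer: 1403779/9153692 ≈ 0.15336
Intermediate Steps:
Q(b, I) = -4 + I*b (Q(b, I) = I*b - 4 = -4 + I*b)
L(R) = 568 + R² - 46*R (L(R) = (R² - 46*R) + (-4 + 44*13) = (R² - 46*R) + (-4 + 572) = (R² - 46*R) + 568 = 568 + R² - 46*R)
-1403779/(-4885297 - L(2089)) = -1403779/(-4885297 - (568 + 2089² - 46*2089)) = -1403779/(-4885297 - (568 + 4363921 - 96094)) = -1403779/(-4885297 - 1*4268395) = -1403779/(-4885297 - 4268395) = -1403779/(-9153692) = -1403779*(-1/9153692) = 1403779/9153692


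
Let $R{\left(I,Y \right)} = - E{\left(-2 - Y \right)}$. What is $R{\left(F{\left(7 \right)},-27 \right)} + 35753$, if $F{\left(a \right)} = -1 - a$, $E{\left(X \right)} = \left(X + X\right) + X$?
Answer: $35678$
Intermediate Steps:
$E{\left(X \right)} = 3 X$ ($E{\left(X \right)} = 2 X + X = 3 X$)
$R{\left(I,Y \right)} = 6 + 3 Y$ ($R{\left(I,Y \right)} = - 3 \left(-2 - Y\right) = - (-6 - 3 Y) = 6 + 3 Y$)
$R{\left(F{\left(7 \right)},-27 \right)} + 35753 = \left(6 + 3 \left(-27\right)\right) + 35753 = \left(6 - 81\right) + 35753 = -75 + 35753 = 35678$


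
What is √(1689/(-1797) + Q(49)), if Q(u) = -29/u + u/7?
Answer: √96138901/4193 ≈ 2.3384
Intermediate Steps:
Q(u) = -29/u + u/7 (Q(u) = -29/u + u*(⅐) = -29/u + u/7)
√(1689/(-1797) + Q(49)) = √(1689/(-1797) + (-29/49 + (⅐)*49)) = √(1689*(-1/1797) + (-29*1/49 + 7)) = √(-563/599 + (-29/49 + 7)) = √(-563/599 + 314/49) = √(160499/29351) = √96138901/4193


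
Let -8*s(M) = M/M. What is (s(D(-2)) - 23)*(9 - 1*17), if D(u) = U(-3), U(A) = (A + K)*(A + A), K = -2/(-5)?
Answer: 185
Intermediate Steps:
K = ⅖ (K = -2*(-⅕) = ⅖ ≈ 0.40000)
U(A) = 2*A*(⅖ + A) (U(A) = (A + ⅖)*(A + A) = (⅖ + A)*(2*A) = 2*A*(⅖ + A))
D(u) = 78/5 (D(u) = (⅖)*(-3)*(2 + 5*(-3)) = (⅖)*(-3)*(2 - 15) = (⅖)*(-3)*(-13) = 78/5)
s(M) = -⅛ (s(M) = -M/(8*M) = -⅛*1 = -⅛)
(s(D(-2)) - 23)*(9 - 1*17) = (-⅛ - 23)*(9 - 1*17) = -185*(9 - 17)/8 = -185/8*(-8) = 185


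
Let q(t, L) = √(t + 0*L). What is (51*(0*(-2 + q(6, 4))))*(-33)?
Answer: 0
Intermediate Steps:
q(t, L) = √t (q(t, L) = √(t + 0) = √t)
(51*(0*(-2 + q(6, 4))))*(-33) = (51*(0*(-2 + √6)))*(-33) = (51*0)*(-33) = 0*(-33) = 0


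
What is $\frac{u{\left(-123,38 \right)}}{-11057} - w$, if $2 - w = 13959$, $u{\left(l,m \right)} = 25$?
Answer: $\frac{154322524}{11057} \approx 13957.0$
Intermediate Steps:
$w = -13957$ ($w = 2 - 13959 = -13957$)
$\frac{u{\left(-123,38 \right)}}{-11057} - w = \frac{25}{-11057} - -13957 = 25 \left(- \frac{1}{11057}\right) + 13957 = - \frac{25}{11057} + 13957 = \frac{154322524}{11057}$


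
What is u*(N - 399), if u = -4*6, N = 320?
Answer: 1896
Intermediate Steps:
u = -24
u*(N - 399) = -24*(320 - 399) = -24*(-79) = 1896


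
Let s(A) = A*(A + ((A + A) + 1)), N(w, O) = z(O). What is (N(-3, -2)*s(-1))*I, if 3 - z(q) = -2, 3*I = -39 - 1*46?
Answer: -850/3 ≈ -283.33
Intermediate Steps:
I = -85/3 (I = (-39 - 1*46)/3 = (-39 - 46)/3 = (⅓)*(-85) = -85/3 ≈ -28.333)
z(q) = 5 (z(q) = 3 - 1*(-2) = 3 + 2 = 5)
N(w, O) = 5
s(A) = A*(1 + 3*A) (s(A) = A*(A + (2*A + 1)) = A*(A + (1 + 2*A)) = A*(1 + 3*A))
(N(-3, -2)*s(-1))*I = (5*(-(1 + 3*(-1))))*(-85/3) = (5*(-(1 - 3)))*(-85/3) = (5*(-1*(-2)))*(-85/3) = (5*2)*(-85/3) = 10*(-85/3) = -850/3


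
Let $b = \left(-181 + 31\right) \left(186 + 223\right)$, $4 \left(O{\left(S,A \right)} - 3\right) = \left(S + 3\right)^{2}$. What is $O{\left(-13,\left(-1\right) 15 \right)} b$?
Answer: $-1717800$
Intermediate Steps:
$O{\left(S,A \right)} = 3 + \frac{\left(3 + S\right)^{2}}{4}$ ($O{\left(S,A \right)} = 3 + \frac{\left(S + 3\right)^{2}}{4} = 3 + \frac{\left(3 + S\right)^{2}}{4}$)
$b = -61350$ ($b = \left(-150\right) 409 = -61350$)
$O{\left(-13,\left(-1\right) 15 \right)} b = \left(3 + \frac{\left(3 - 13\right)^{2}}{4}\right) \left(-61350\right) = \left(3 + \frac{\left(-10\right)^{2}}{4}\right) \left(-61350\right) = \left(3 + \frac{1}{4} \cdot 100\right) \left(-61350\right) = \left(3 + 25\right) \left(-61350\right) = 28 \left(-61350\right) = -1717800$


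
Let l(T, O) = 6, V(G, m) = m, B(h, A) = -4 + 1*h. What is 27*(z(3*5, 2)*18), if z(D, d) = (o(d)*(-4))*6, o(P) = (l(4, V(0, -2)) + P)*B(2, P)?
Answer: 186624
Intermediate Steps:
B(h, A) = -4 + h
o(P) = -12 - 2*P (o(P) = (6 + P)*(-4 + 2) = (6 + P)*(-2) = -12 - 2*P)
z(D, d) = 288 + 48*d (z(D, d) = ((-12 - 2*d)*(-4))*6 = (48 + 8*d)*6 = 288 + 48*d)
27*(z(3*5, 2)*18) = 27*((288 + 48*2)*18) = 27*((288 + 96)*18) = 27*(384*18) = 27*6912 = 186624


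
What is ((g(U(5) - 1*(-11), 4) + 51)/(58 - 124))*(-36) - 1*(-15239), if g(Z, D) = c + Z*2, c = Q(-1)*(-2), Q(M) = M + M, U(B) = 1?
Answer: 168103/11 ≈ 15282.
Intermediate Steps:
Q(M) = 2*M
c = 4 (c = (2*(-1))*(-2) = -2*(-2) = 4)
g(Z, D) = 4 + 2*Z (g(Z, D) = 4 + Z*2 = 4 + 2*Z)
((g(U(5) - 1*(-11), 4) + 51)/(58 - 124))*(-36) - 1*(-15239) = (((4 + 2*(1 - 1*(-11))) + 51)/(58 - 124))*(-36) - 1*(-15239) = (((4 + 2*(1 + 11)) + 51)/(-66))*(-36) + 15239 = (((4 + 2*12) + 51)*(-1/66))*(-36) + 15239 = (((4 + 24) + 51)*(-1/66))*(-36) + 15239 = ((28 + 51)*(-1/66))*(-36) + 15239 = (79*(-1/66))*(-36) + 15239 = -79/66*(-36) + 15239 = 474/11 + 15239 = 168103/11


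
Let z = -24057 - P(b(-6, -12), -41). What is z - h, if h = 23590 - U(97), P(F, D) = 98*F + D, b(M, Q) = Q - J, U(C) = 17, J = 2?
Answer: -46217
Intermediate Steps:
b(M, Q) = -2 + Q (b(M, Q) = Q - 1*2 = Q - 2 = -2 + Q)
P(F, D) = D + 98*F
h = 23573 (h = 23590 - 1*17 = 23590 - 17 = 23573)
z = -22644 (z = -24057 - (-41 + 98*(-2 - 12)) = -24057 - (-41 + 98*(-14)) = -24057 - (-41 - 1372) = -24057 - 1*(-1413) = -24057 + 1413 = -22644)
z - h = -22644 - 1*23573 = -22644 - 23573 = -46217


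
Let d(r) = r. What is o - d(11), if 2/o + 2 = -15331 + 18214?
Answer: -31689/2881 ≈ -10.999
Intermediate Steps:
o = 2/2881 (o = 2/(-2 + (-15331 + 18214)) = 2/(-2 + 2883) = 2/2881 ≈ 0.00069420)
o - d(11) = 2/2881 - 1*11 = 2/2881 - 11 = -31689/2881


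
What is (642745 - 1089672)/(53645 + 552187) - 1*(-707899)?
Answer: 428867420041/605832 ≈ 7.0790e+5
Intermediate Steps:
(642745 - 1089672)/(53645 + 552187) - 1*(-707899) = -446927/605832 + 707899 = 428867420041/605832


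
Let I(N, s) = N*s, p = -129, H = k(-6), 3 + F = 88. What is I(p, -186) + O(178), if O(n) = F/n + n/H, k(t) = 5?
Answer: 21386769/890 ≈ 24030.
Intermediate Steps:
F = 85 (F = -3 + 88 = 85)
H = 5
O(n) = 85/n + n/5
I(p, -186) + O(178) = -129*(-186) + (85/178 + (⅕)*178) = 23994 + (85*(1/178) + 178/5) = 23994 + (85/178 + 178/5) = 23994 + 32109/890 = 21386769/890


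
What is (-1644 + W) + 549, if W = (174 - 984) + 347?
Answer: -1558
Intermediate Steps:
W = -463 (W = -810 + 347 = -463)
(-1644 + W) + 549 = (-1644 - 463) + 549 = -2107 + 549 = -1558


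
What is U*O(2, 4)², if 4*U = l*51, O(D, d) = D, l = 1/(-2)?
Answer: -51/2 ≈ -25.500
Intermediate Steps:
l = -½ ≈ -0.50000
U = -51/8 (U = (-½*51)/4 = (¼)*(-51/2) = -51/8 ≈ -6.3750)
U*O(2, 4)² = -51/8*2² = -51/8*4 = -51/2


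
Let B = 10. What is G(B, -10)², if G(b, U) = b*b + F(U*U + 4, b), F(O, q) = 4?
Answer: 10816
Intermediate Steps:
G(b, U) = 4 + b² (G(b, U) = b*b + 4 = b² + 4 = 4 + b²)
G(B, -10)² = (4 + 10²)² = (4 + 100)² = 104² = 10816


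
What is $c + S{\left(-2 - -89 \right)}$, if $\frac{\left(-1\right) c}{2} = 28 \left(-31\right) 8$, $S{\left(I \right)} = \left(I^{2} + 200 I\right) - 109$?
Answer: $38748$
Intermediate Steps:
$S{\left(I \right)} = -109 + I^{2} + 200 I$
$c = 13888$ ($c = - 2 \cdot 28 \left(-31\right) 8 = - 2 \left(\left(-868\right) 8\right) = \left(-2\right) \left(-6944\right) = 13888$)
$c + S{\left(-2 - -89 \right)} = 13888 + \left(-109 + \left(-2 - -89\right)^{2} + 200 \left(-2 - -89\right)\right) = 13888 + \left(-109 + \left(-2 + 89\right)^{2} + 200 \left(-2 + 89\right)\right) = 13888 + \left(-109 + 87^{2} + 200 \cdot 87\right) = 13888 + \left(-109 + 7569 + 17400\right) = 13888 + 24860 = 38748$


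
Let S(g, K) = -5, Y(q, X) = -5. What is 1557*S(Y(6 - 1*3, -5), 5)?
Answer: -7785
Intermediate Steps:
1557*S(Y(6 - 1*3, -5), 5) = 1557*(-5) = -7785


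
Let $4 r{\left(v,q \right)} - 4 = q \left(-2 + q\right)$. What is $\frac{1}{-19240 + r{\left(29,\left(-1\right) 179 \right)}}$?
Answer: $- \frac{4}{44557} \approx -8.9773 \cdot 10^{-5}$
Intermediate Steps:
$r{\left(v,q \right)} = 1 + \frac{q \left(-2 + q\right)}{4}$
$\frac{1}{-19240 + r{\left(29,\left(-1\right) 179 \right)}} = \frac{1}{-19240 + \left(1 - \frac{\left(-1\right) 179}{2} + \frac{\left(\left(-1\right) 179\right)^{2}}{4}\right)} = \frac{1}{-19240 + \left(1 - - \frac{179}{2} + \frac{\left(-179\right)^{2}}{4}\right)} = \frac{1}{-19240 + \left(1 + \frac{179}{2} + \frac{1}{4} \cdot 32041\right)} = \frac{1}{-19240 + \left(1 + \frac{179}{2} + \frac{32041}{4}\right)} = \frac{1}{-19240 + \frac{32403}{4}} = \frac{1}{- \frac{44557}{4}} = - \frac{4}{44557}$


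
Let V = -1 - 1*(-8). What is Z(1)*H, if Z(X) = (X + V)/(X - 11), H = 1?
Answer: -⅘ ≈ -0.80000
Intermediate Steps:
V = 7 (V = -1 + 8 = 7)
Z(X) = (7 + X)/(-11 + X) (Z(X) = (X + 7)/(X - 11) = (7 + X)/(-11 + X))
Z(1)*H = ((7 + 1)/(-11 + 1))*1 = (8/(-10))*1 = -⅒*8*1 = -⅘*1 = -⅘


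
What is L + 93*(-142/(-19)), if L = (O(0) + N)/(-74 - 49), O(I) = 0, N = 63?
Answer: 541047/779 ≈ 694.54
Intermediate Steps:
L = -21/41 (L = (0 + 63)/(-74 - 49) = 63/(-123) = 63*(-1/123) = -21/41 ≈ -0.51220)
L + 93*(-142/(-19)) = -21/41 + 93*(-142/(-19)) = -21/41 + 93*(-142*(-1/19)) = -21/41 + 93*(142/19) = -21/41 + 13206/19 = 541047/779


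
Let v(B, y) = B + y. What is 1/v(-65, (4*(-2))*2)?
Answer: -1/81 ≈ -0.012346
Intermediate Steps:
1/v(-65, (4*(-2))*2) = 1/(-65 + (4*(-2))*2) = 1/(-65 - 8*2) = 1/(-65 - 16) = 1/(-81) = -1/81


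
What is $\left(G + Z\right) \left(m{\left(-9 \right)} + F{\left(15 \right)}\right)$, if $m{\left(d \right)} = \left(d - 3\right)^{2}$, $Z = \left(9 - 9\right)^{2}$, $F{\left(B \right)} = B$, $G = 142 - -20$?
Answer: $25758$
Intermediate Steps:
$G = 162$ ($G = 142 + 20 = 162$)
$Z = 0$ ($Z = 0^{2} = 0$)
$m{\left(d \right)} = \left(-3 + d\right)^{2}$
$\left(G + Z\right) \left(m{\left(-9 \right)} + F{\left(15 \right)}\right) = \left(162 + 0\right) \left(\left(-3 - 9\right)^{2} + 15\right) = 162 \left(\left(-12\right)^{2} + 15\right) = 162 \left(144 + 15\right) = 162 \cdot 159 = 25758$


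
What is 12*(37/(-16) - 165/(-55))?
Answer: 33/4 ≈ 8.2500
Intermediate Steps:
12*(37/(-16) - 165/(-55)) = 12*(37*(-1/16) - 165*(-1/55)) = 12*(-37/16 + 3) = 12*(11/16) = 33/4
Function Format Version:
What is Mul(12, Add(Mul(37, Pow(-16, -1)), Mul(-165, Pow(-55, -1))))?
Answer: Rational(33, 4) ≈ 8.2500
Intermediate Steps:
Mul(12, Add(Mul(37, Pow(-16, -1)), Mul(-165, Pow(-55, -1)))) = Mul(12, Add(Mul(37, Rational(-1, 16)), Mul(-165, Rational(-1, 55)))) = Mul(12, Add(Rational(-37, 16), 3)) = Mul(12, Rational(11, 16)) = Rational(33, 4)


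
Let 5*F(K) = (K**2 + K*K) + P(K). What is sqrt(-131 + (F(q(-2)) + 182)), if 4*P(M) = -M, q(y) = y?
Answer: sqrt(5270)/10 ≈ 7.2595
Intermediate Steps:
P(M) = -M/4 (P(M) = (-M)/4 = -M/4)
F(K) = -K/20 + 2*K**2/5 (F(K) = ((K**2 + K*K) - K/4)/5 = ((K**2 + K**2) - K/4)/5 = (2*K**2 - K/4)/5 = -K/20 + 2*K**2/5)
sqrt(-131 + (F(q(-2)) + 182)) = sqrt(-131 + ((1/20)*(-2)*(-1 + 8*(-2)) + 182)) = sqrt(-131 + ((1/20)*(-2)*(-1 - 16) + 182)) = sqrt(-131 + ((1/20)*(-2)*(-17) + 182)) = sqrt(-131 + (17/10 + 182)) = sqrt(-131 + 1837/10) = sqrt(527/10) = sqrt(5270)/10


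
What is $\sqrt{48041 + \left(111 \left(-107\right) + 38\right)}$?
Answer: $\sqrt{36202} \approx 190.27$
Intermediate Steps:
$\sqrt{48041 + \left(111 \left(-107\right) + 38\right)} = \sqrt{48041 + \left(-11877 + 38\right)} = \sqrt{48041 - 11839} = \sqrt{36202}$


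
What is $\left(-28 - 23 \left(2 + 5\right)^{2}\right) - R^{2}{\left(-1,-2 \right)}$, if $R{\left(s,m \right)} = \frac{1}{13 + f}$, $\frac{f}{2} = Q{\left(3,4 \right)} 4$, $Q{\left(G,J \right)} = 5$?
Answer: $- \frac{3244396}{2809} \approx -1155.0$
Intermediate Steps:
$f = 40$ ($f = 2 \cdot 5 \cdot 4 = 2 \cdot 20 = 40$)
$R{\left(s,m \right)} = \frac{1}{53}$ ($R{\left(s,m \right)} = \frac{1}{13 + 40} = \frac{1}{53}$)
$\left(-28 - 23 \left(2 + 5\right)^{2}\right) - R^{2}{\left(-1,-2 \right)} = \left(-28 - 23 \left(2 + 5\right)^{2}\right) - \left(\frac{1}{53}\right)^{2} = \left(-28 - 23 \cdot 7^{2}\right) - \frac{1}{2809} = \left(-28 - 1127\right) - \frac{1}{2809} = -1155 - \frac{1}{2809} = - \frac{3244396}{2809}$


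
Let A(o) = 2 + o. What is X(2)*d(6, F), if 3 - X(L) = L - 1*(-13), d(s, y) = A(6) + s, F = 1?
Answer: -168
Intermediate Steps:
d(s, y) = 8 + s (d(s, y) = (2 + 6) + s = 8 + s)
X(L) = -10 - L (X(L) = 3 - (L - 1*(-13)) = 3 - (L + 13) = 3 - (13 + L) = 3 + (-13 - L) = -10 - L)
X(2)*d(6, F) = (-10 - 1*2)*(8 + 6) = (-10 - 2)*14 = -12*14 = -168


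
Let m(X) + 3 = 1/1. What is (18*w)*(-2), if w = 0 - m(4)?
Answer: -72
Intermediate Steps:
m(X) = -2 (m(X) = -3 + 1/1 = -3 + 1 = -2)
w = 2 (w = 0 - 1*(-2) = 0 + 2 = 2)
(18*w)*(-2) = (18*2)*(-2) = 36*(-2) = -72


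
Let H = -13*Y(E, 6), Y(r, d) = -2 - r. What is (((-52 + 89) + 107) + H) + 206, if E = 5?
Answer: 441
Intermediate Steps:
H = 91 (H = -13*(-2 - 1*5) = -13*(-2 - 5) = -13*(-7) = 91)
(((-52 + 89) + 107) + H) + 206 = (((-52 + 89) + 107) + 91) + 206 = ((37 + 107) + 91) + 206 = (144 + 91) + 206 = 235 + 206 = 441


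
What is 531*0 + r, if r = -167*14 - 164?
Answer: -2502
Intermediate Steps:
r = -2502 (r = -2338 - 164 = -2502)
531*0 + r = 531*0 - 2502 = 0 - 2502 = -2502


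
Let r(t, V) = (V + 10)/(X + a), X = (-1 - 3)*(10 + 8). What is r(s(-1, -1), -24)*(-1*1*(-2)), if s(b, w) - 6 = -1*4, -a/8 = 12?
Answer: ⅙ ≈ 0.16667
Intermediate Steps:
a = -96 (a = -8*12 = -96)
s(b, w) = 2 (s(b, w) = 6 - 1*4 = 6 - 4 = 2)
X = -72 (X = -4*18 = -72)
r(t, V) = -5/84 - V/168 (r(t, V) = (V + 10)/(-72 - 96) = (10 + V)/(-168) = (10 + V)*(-1/168) = -5/84 - V/168)
r(s(-1, -1), -24)*(-1*1*(-2)) = (-5/84 - 1/168*(-24))*(-1*1*(-2)) = (-5/84 + ⅐)*(-1*(-2)) = (1/12)*2 = ⅙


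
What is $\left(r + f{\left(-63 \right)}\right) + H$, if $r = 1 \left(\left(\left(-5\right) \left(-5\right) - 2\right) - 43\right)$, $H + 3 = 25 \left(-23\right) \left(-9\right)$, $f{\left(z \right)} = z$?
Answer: $5089$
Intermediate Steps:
$H = 5172$ ($H = -3 + 25 \left(-23\right) \left(-9\right) = -3 - -5175 = -3 + 5175 = 5172$)
$r = -20$ ($r = 1 \left(\left(25 - 2\right) - 43\right) = 1 \left(23 - 43\right) = 1 \left(-20\right) = -20$)
$\left(r + f{\left(-63 \right)}\right) + H = \left(-20 - 63\right) + 5172 = -83 + 5172 = 5089$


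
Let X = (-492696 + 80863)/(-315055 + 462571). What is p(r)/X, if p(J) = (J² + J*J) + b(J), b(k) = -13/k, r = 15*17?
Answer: -1630678103764/35005805 ≈ -46583.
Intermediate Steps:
r = 255
X = -411833/147516 ≈ -2.7918
p(J) = -13/J + 2*J² (p(J) = (J² + J*J) - 13/J = (J² + J²) - 13/J = 2*J² - 13/J = -13/J + 2*J²)
p(r)/X = ((-13 + 2*255³)/255)/(-411833/147516) = ((-13 + 2*16581375)/255)*(-147516/411833) = ((-13 + 33162750)/255)*(-147516/411833) = ((1/255)*33162737)*(-147516/411833) = (33162737/255)*(-147516/411833) = -1630678103764/35005805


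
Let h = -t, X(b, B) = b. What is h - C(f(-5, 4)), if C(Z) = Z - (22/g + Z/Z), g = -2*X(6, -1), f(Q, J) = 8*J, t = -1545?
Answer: 9073/6 ≈ 1512.2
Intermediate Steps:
g = -12 (g = -2*6 = -12)
C(Z) = ⅚ + Z (C(Z) = Z - (22/(-12) + Z/Z) = Z - (22*(-1/12) + 1) = Z - (-11/6 + 1) = Z - 1*(-⅚) = Z + ⅚ = ⅚ + Z)
h = 1545 (h = -1*(-1545) = 1545)
h - C(f(-5, 4)) = 1545 - (⅚ + 8*4) = 1545 - (⅚ + 32) = 1545 - 1*197/6 = 1545 - 197/6 = 9073/6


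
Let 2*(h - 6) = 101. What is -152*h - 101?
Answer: -8689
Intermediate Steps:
h = 113/2 (h = 6 + (½)*101 = 6 + 101/2 = 113/2 ≈ 56.500)
-152*h - 101 = -152*113/2 - 101 = -8588 - 101 = -8689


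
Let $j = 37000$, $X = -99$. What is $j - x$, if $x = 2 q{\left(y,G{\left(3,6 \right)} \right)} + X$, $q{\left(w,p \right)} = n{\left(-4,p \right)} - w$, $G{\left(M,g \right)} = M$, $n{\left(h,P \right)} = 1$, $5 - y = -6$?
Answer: $37119$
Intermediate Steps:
$y = 11$ ($y = 5 - -6 = 5 + 6 = 11$)
$q{\left(w,p \right)} = 1 - w$
$x = -119$ ($x = 2 \left(1 - 11\right) - 99 = 2 \left(-10\right) - 99 = -20 - 99 = -119$)
$j - x = 37000 - -119 = 37000 + 119 = 37119$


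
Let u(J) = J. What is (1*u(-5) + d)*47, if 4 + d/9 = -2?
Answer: -2773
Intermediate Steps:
d = -54 (d = -36 + 9*(-2) = -36 - 18 = -54)
(1*u(-5) + d)*47 = (1*(-5) - 54)*47 = (-5 - 54)*47 = -59*47 = -2773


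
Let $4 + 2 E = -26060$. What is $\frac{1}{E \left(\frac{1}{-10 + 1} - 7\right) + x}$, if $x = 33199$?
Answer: $\frac{1}{125871} \approx 7.9446 \cdot 10^{-6}$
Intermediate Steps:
$E = -13032$ ($E = -2 + \frac{1}{2} \left(-26060\right) = -2 - 13030 = -13032$)
$\frac{1}{E \left(\frac{1}{-10 + 1} - 7\right) + x} = \frac{1}{- 13032 \left(\frac{1}{-10 + 1} - 7\right) + 33199} = \frac{1}{- 13032 \left(\frac{1}{-9} - 7\right) + 33199} = \frac{1}{- 13032 \left(- \frac{1}{9} - 7\right) + 33199} = \frac{1}{\left(-13032\right) \left(- \frac{64}{9}\right) + 33199} = \frac{1}{92672 + 33199} = \frac{1}{125871}$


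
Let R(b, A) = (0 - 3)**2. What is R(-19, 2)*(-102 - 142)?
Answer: -2196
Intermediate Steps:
R(b, A) = 9 (R(b, A) = (-3)**2 = 9)
R(-19, 2)*(-102 - 142) = 9*(-102 - 142) = 9*(-244) = -2196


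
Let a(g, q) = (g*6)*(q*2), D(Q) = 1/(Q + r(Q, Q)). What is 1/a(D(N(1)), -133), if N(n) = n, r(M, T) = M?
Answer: -1/798 ≈ -0.0012531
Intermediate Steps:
D(Q) = 1/(2*Q) (D(Q) = 1/(Q + Q) = 1/(2*Q))
a(g, q) = 12*g*q (a(g, q) = (6*g)*(2*q) = 12*g*q)
1/a(D(N(1)), -133) = 1/(12*((1/2)/1)*(-133)) = 1/(12*((1/2)*1)*(-133)) = 1/(12*(1/2)*(-133)) = 1/(-798) = -1/798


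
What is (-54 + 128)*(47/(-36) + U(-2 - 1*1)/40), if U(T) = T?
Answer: -18389/180 ≈ -102.16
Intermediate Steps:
(-54 + 128)*(47/(-36) + U(-2 - 1*1)/40) = (-54 + 128)*(47/(-36) + (-2 - 1*1)/40) = 74*(47*(-1/36) + (-2 - 1)*(1/40)) = 74*(-47/36 - 3*1/40) = 74*(-47/36 - 3/40) = 74*(-497/360) = -18389/180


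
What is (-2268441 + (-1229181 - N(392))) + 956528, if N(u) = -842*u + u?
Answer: -2211422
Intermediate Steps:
N(u) = -841*u
(-2268441 + (-1229181 - N(392))) + 956528 = (-2268441 + (-1229181 - (-841)*392)) + 956528 = (-2268441 + (-1229181 - 1*(-329672))) + 956528 = (-2268441 + (-1229181 + 329672)) + 956528 = (-2268441 - 899509) + 956528 = -3167950 + 956528 = -2211422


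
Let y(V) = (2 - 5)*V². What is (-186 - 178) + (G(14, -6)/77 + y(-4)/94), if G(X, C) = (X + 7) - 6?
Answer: -1318459/3619 ≈ -364.32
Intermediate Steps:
y(V) = -3*V²
G(X, C) = 1 + X (G(X, C) = (7 + X) - 6 = 1 + X)
(-186 - 178) + (G(14, -6)/77 + y(-4)/94) = (-186 - 178) + ((1 + 14)/77 - 3*(-4)²/94) = -364 + (15*(1/77) - 3*16*(1/94)) = -364 + (15/77 - 48*1/94) = -364 + (15/77 - 24/47) = -364 - 1143/3619 = -1318459/3619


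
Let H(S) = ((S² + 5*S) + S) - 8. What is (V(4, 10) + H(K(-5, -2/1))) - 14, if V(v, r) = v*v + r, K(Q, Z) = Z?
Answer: -4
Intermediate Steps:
H(S) = -8 + S² + 6*S (H(S) = (S² + 6*S) - 8 = -8 + S² + 6*S)
V(v, r) = r + v² (V(v, r) = v² + r = r + v²)
(V(4, 10) + H(K(-5, -2/1))) - 14 = ((10 + 4²) + (-8 + (-2/1)² + 6*(-2/1))) - 14 = ((10 + 16) + (-8 + (-2*1)² + 6*(-2*1))) - 14 = (26 + (-8 + (-2)² + 6*(-2))) - 14 = (26 + (-8 + 4 - 12)) - 14 = (26 - 16) - 14 = 10 - 14 = -4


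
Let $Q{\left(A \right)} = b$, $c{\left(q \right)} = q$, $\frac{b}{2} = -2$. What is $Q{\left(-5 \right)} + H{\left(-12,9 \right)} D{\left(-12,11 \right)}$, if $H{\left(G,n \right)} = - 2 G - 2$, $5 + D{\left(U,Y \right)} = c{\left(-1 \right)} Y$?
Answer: $-356$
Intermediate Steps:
$b = -4$ ($b = 2 \left(-2\right) = -4$)
$Q{\left(A \right)} = -4$
$D{\left(U,Y \right)} = -5 - Y$
$H{\left(G,n \right)} = -2 - 2 G$
$Q{\left(-5 \right)} + H{\left(-12,9 \right)} D{\left(-12,11 \right)} = -4 + \left(-2 - -24\right) \left(-5 - 11\right) = -4 + \left(-2 + 24\right) \left(-5 - 11\right) = -4 + 22 \left(-16\right) = -4 - 352 = -356$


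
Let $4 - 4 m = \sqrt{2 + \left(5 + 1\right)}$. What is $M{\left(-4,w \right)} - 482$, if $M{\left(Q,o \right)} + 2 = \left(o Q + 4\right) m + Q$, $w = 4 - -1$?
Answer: $-504 + 8 \sqrt{2} \approx -492.69$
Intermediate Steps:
$m = 1 - \frac{\sqrt{2}}{2}$ ($m = 1 - \frac{\sqrt{2 + \left(5 + 1\right)}}{4} = 1 - \frac{\sqrt{2 + 6}}{4} = 1 - \frac{\sqrt{8}}{4} = 1 - \frac{2 \sqrt{2}}{4} = 1 - \frac{\sqrt{2}}{2} \approx 0.29289$)
$w = 5$ ($w = 4 + 1 = 5$)
$M{\left(Q,o \right)} = -2 + Q + \left(1 - \frac{\sqrt{2}}{2}\right) \left(4 + Q o\right)$ ($M{\left(Q,o \right)} = -2 + \left(\left(o Q + 4\right) \left(1 - \frac{\sqrt{2}}{2}\right) + Q\right) = -2 + \left(\left(Q o + 4\right) \left(1 - \frac{\sqrt{2}}{2}\right) + Q\right) = -2 + \left(\left(4 + Q o\right) \left(1 - \frac{\sqrt{2}}{2}\right) + Q\right) = -2 + \left(\left(1 - \frac{\sqrt{2}}{2}\right) \left(4 + Q o\right) + Q\right) = -2 + \left(Q + \left(1 - \frac{\sqrt{2}}{2}\right) \left(4 + Q o\right)\right) = -2 + Q + \left(1 - \frac{\sqrt{2}}{2}\right) \left(4 + Q o\right)$)
$M{\left(-4,w \right)} - 482 = \left(2 - 4 - 2 \sqrt{2} + \frac{1}{2} \left(-4\right) 5 \left(2 - \sqrt{2}\right)\right) - 482 = \left(2 - 4 - 2 \sqrt{2} - \left(20 - 10 \sqrt{2}\right)\right) - 482 = \left(-22 + 8 \sqrt{2}\right) - 482 = -504 + 8 \sqrt{2}$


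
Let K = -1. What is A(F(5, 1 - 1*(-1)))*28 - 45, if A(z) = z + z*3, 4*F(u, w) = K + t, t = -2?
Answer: -129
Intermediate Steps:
F(u, w) = -3/4 (F(u, w) = (-1 - 2)/4 = (1/4)*(-3) = -3/4)
A(z) = 4*z (A(z) = z + 3*z = 4*z)
A(F(5, 1 - 1*(-1)))*28 - 45 = (4*(-3/4))*28 - 45 = -3*28 - 45 = -84 - 45 = -129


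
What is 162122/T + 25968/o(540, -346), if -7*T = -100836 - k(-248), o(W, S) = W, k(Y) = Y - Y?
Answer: 1662207/28010 ≈ 59.343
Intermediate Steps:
k(Y) = 0
T = 100836/7 (T = -(-100836 - 1*0)/7 = -(-100836 + 0)/7 = -1/7*(-100836) = 100836/7 ≈ 14405.)
162122/T + 25968/o(540, -346) = 162122/(100836/7) + 25968/540 = 162122*(7/100836) + 25968*(1/540) = 567427/50418 + 2164/45 = 1662207/28010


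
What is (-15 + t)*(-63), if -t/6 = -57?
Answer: -20601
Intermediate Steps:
t = 342 (t = -6*(-57) = 342)
(-15 + t)*(-63) = (-15 + 342)*(-63) = 327*(-63) = -20601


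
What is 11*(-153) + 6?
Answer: -1677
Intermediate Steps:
11*(-153) + 6 = -1683 + 6 = -1677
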